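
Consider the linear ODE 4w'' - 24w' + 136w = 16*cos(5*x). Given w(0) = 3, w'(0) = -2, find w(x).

Divide through by 4: w'' - 6w' + 34w = 4*cos(5*x).
Characteristic equation r² - 6r + 34 = 0 has discriminant (-6)² - 4·(34) = -100 < 0, so r = 3 ± 5i.
Hence w_h = C1*cos(5*x)*exp(3*x) + C2*exp(3*x)*sin(5*x).
Try w_p = A*cos(5*x) + B*sin(5*x). Substituting and equating the coefficients of cos(5x) and sin(5x) gives A = 4/109, B = -40/327, so w_p = -40*sin(5*x)/327 + 4*cos(5*x)/109.
General solution: w = -40*sin(5*x)/327 + 4*cos(5*x)/109 + C1*cos(5*x)*exp(3*x) + C2*exp(3*x)*sin(5*x).
Apply the initial conditions: w(0) = 4/109 + C1 = 3 and w'(0) = -200/327 + 3*C1 + 5*C2 = -2. Solving gives C1 = 323/109, C2 = -3361/1635.

w = -40*sin(5*x)/327 + 4*cos(5*x)/109 - 3361*exp(3*x)*sin(5*x)/1635 + 323*cos(5*x)*exp(3*x)/109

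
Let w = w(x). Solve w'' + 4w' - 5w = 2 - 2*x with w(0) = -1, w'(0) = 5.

Characteristic equation r² + 4r - 5 = 0 factors as (r + 5)(r - 1) = 0, so r = -5, 1.
Hence w_h = C1*exp(-5*x) + C2*exp(x).
For the particular solution try w_p = A0 + A1*x. Substituting and matching coefficients of each power of x gives A0 = -2/25, A1 = 2/5, so w_p = -2/25 + 2*x/5.
General solution: w = -2/25 + 2*x/5 + C1*exp(-5*x) + C2*exp(x).
Apply the initial conditions: w(0) = -2/25 + C1 + C2 = -1 and w'(0) = 2/5 + C2 - 5*C1 = 5. Solving gives C1 = -23/25, C2 = 0.

w = -2/25 - 23*exp(-5*x)/25 + 2*x/5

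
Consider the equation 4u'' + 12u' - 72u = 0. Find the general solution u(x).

u = C1*exp(-6*x) + C2*exp(3*x)

Divide through by 4: u'' + 3u' - 18u = 0.
Characteristic equation r² + 3r - 18 = 0 factors as (r + 6)(r - 3) = 0, so r = -6, 3.
Hence u_h = C1*exp(-6*x) + C2*exp(3*x).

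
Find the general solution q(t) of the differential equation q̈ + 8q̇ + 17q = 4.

Characteristic equation r² + 8r + 17 = 0 has discriminant (8)² - 4·(17) = -4 < 0, so r = -4 ± i.
Hence q_h = C1*cos(t)*exp(-4*t) + C2*exp(-4*t)*sin(t).
For the particular solution try q_p = A0. Substituting and matching coefficients of each power of t gives A0 = 4/17, so q_p = 4/17.

q = 4/17 + C1*cos(t)*exp(-4*t) + C2*exp(-4*t)*sin(t)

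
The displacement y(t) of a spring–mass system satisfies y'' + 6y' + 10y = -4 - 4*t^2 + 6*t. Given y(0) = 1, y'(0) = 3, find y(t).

y = -121/125 - 2*t**2/5 + 27*t/25 + 246*cos(t)*exp(-3*t)/125 + 978*exp(-3*t)*sin(t)/125

Characteristic equation r² + 6r + 10 = 0 has discriminant (6)² - 4·(10) = -4 < 0, so r = -3 ± i.
Hence y_h = C1*cos(t)*exp(-3*t) + C2*exp(-3*t)*sin(t).
For the particular solution try y_p = A0 + A1*t + A2*t^2. Substituting and matching coefficients of each power of t gives A0 = -121/125, A1 = 27/25, A2 = -2/5, so y_p = -121/125 - 2*t^2/5 + 27*t/25.
General solution: y = -121/125 - 2*t^2/5 + 27*t/25 + C1*cos(t)*exp(-3*t) + C2*exp(-3*t)*sin(t).
Apply the initial conditions: y(0) = -121/125 + C1 = 1 and y'(0) = 27/25 + C2 - 3*C1 = 3. Solving gives C1 = 246/125, C2 = 978/125.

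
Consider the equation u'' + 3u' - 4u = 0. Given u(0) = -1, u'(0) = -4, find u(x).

Characteristic equation r² + 3r - 4 = 0 factors as (r - 1)(r + 4) = 0, so r = 1, -4.
Hence u_h = C1*exp(x) + C2*exp(-4*x).
Apply the initial conditions: u(0) = C1 + C2 = -1 and u'(0) = C1 - 4*C2 = -4. Solving gives C1 = -8/5, C2 = 3/5.

u = -8*exp(x)/5 + 3*exp(-4*x)/5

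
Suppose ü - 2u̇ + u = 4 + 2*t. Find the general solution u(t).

Characteristic equation r² - 2r + 1 = 0 has discriminant (-2)² - 4·(1) = 0, so r = 1 is a repeated root.
Hence u_h = (C1 + C2*t)*exp(t).
For the particular solution try u_p = A0 + A1*t. Substituting and matching coefficients of each power of t gives A0 = 8, A1 = 2, so u_p = 8 + 2*t.

u = 8 + 2*t + C1*exp(t) + C2*t*exp(t)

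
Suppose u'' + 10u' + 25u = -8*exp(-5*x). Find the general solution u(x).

Characteristic equation r² + 10r + 25 = 0 has discriminant (10)² - 4·(25) = 0, so r = -5 is a repeated root.
Hence u_h = (C1 + C2*x)*exp(-5*x).
Since exp(-5*x) solves the homogeneous equation (r = -5 is a root of multiplicity 2), multiply the trial by x^2. Try u_p = A*x^2*exp(-5*x). Substituting into the equation and dividing by exp(-5*x) gives A = -4, so u_p = -4*x^2*exp(-5*x).

u = C1*exp(-5*x) - 4*x**2*exp(-5*x) + C2*x*exp(-5*x)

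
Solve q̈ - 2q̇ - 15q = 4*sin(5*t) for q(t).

q = -8*sin(5*t)/85 + 2*cos(5*t)/85 + C1*exp(5*t) + C2*exp(-3*t)

Characteristic equation r² - 2r - 15 = 0 factors as (r - 5)(r + 3) = 0, so r = 5, -3.
Hence q_h = C1*exp(5*t) + C2*exp(-3*t).
Try q_p = A*cos(5*t) + B*sin(5*t). Substituting and equating the coefficients of cos(5t) and sin(5t) gives A = 2/85, B = -8/85, so q_p = -8*sin(5*t)/85 + 2*cos(5*t)/85.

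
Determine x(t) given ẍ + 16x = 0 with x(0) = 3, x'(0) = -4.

x = -sin(4*t) + 3*cos(4*t)

Characteristic equation r² + 16 = 0 has discriminant (0)² - 4·(16) = -64 < 0, so r = ± 4i.
Hence x_h = C1*cos(4*t) + C2*sin(4*t).
Apply the initial conditions: x(0) = C1 = 3 and x'(0) = 4*C2 = -4. Solving gives C1 = 3, C2 = -1.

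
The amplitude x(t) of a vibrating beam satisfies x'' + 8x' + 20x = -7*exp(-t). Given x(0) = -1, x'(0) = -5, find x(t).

x = -7*exp(-t)/13 - 48*exp(-4*t)*sin(2*t)/13 - 6*cos(2*t)*exp(-4*t)/13

Characteristic equation r² + 8r + 20 = 0 has discriminant (8)² - 4·(20) = -16 < 0, so r = -4 ± 2i.
Hence x_h = C1*cos(2*t)*exp(-4*t) + C2*exp(-4*t)*sin(2*t).
Try x_p = A*exp(-t). Substituting into the equation and dividing by exp(-t) gives A = -7/13, so x_p = -7*exp(-t)/13.
General solution: x = -7*exp(-t)/13 + C1*cos(2*t)*exp(-4*t) + C2*exp(-4*t)*sin(2*t).
Apply the initial conditions: x(0) = -7/13 + C1 = -1 and x'(0) = 7/13 - 4*C1 + 2*C2 = -5. Solving gives C1 = -6/13, C2 = -48/13.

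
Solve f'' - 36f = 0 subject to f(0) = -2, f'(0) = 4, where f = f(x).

f = -4*exp(-6*x)/3 - 2*exp(6*x)/3

Characteristic equation r² - 36 = 0 factors as (r + 6)(r - 6) = 0, so r = -6, 6.
Hence f_h = C1*exp(-6*x) + C2*exp(6*x).
Apply the initial conditions: f(0) = C1 + C2 = -2 and f'(0) = -6*C1 + 6*C2 = 4. Solving gives C1 = -4/3, C2 = -2/3.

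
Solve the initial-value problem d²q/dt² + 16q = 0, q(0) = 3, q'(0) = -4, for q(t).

Characteristic equation r² + 16 = 0 has discriminant (0)² - 4·(16) = -64 < 0, so r = ± 4i.
Hence q_h = C1*cos(4*t) + C2*sin(4*t).
Apply the initial conditions: q(0) = C1 = 3 and q'(0) = 4*C2 = -4. Solving gives C1 = 3, C2 = -1.

q = -sin(4*t) + 3*cos(4*t)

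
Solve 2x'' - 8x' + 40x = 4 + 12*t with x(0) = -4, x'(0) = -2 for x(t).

x = 4/25 + 3*t/10 - 104*cos(4*t)*exp(2*t)/25 + 301*exp(2*t)*sin(4*t)/200

Divide through by 2: x'' - 4x' + 20x = 2 + 6*t.
Characteristic equation r² - 4r + 20 = 0 has discriminant (-4)² - 4·(20) = -64 < 0, so r = 2 ± 4i.
Hence x_h = C1*cos(4*t)*exp(2*t) + C2*exp(2*t)*sin(4*t).
For the particular solution try x_p = A0 + A1*t. Substituting and matching coefficients of each power of t gives A0 = 4/25, A1 = 3/10, so x_p = 4/25 + 3*t/10.
General solution: x = 4/25 + 3*t/10 + C1*cos(4*t)*exp(2*t) + C2*exp(2*t)*sin(4*t).
Apply the initial conditions: x(0) = 4/25 + C1 = -4 and x'(0) = 3/10 + 2*C1 + 4*C2 = -2. Solving gives C1 = -104/25, C2 = 301/200.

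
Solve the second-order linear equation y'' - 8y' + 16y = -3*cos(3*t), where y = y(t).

Characteristic equation r² - 8r + 16 = 0 has discriminant (-8)² - 4·(16) = 0, so r = 4 is a repeated root.
Hence y_h = (C1 + C2*t)*exp(4*t).
Try y_p = A*cos(3*t) + B*sin(3*t). Substituting and equating the coefficients of cos(3t) and sin(3t) gives A = -21/625, B = 72/625, so y_p = -21*cos(3*t)/625 + 72*sin(3*t)/625.

y = -21*cos(3*t)/625 + 72*sin(3*t)/625 + C1*exp(4*t) + C2*t*exp(4*t)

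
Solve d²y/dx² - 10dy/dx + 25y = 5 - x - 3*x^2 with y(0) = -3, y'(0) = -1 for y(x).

Characteristic equation r² - 10r + 25 = 0 has discriminant (-10)² - 4·(25) = 0, so r = 5 is a repeated root.
Hence y_h = (C1 + C2*x)*exp(5*x).
For the particular solution try y_p = A0 + A1*x + A2*x^2. Substituting and matching coefficients of each power of x gives A0 = 97/625, A1 = -17/125, A2 = -3/25, so y_p = 97/625 - 17*x/125 - 3*x^2/25.
General solution: y = 97/625 - 17*x/125 - 3*x^2/25 + C1*exp(5*x) + C2*x*exp(5*x).
Apply the initial conditions: y(0) = 97/625 + C1 = -3 and y'(0) = -17/125 + C2 + 5*C1 = -1. Solving gives C1 = -1972/625, C2 = 1864/125.

y = 97/625 - 1972*exp(5*x)/625 - 17*x/125 - 3*x**2/25 + 1864*x*exp(5*x)/125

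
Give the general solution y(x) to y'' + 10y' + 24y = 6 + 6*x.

Characteristic equation r² + 10r + 24 = 0 factors as (r + 4)(r + 6) = 0, so r = -4, -6.
Hence y_h = C1*exp(-4*x) + C2*exp(-6*x).
For the particular solution try y_p = A0 + A1*x. Substituting and matching coefficients of each power of x gives A0 = 7/48, A1 = 1/4, so y_p = 7/48 + x/4.

y = 7/48 + x/4 + C1*exp(-4*x) + C2*exp(-6*x)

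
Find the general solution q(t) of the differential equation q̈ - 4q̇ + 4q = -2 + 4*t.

q = 1/2 + t + C1*exp(2*t) + C2*t*exp(2*t)

Characteristic equation r² - 4r + 4 = 0 has discriminant (-4)² - 4·(4) = 0, so r = 2 is a repeated root.
Hence q_h = (C1 + C2*t)*exp(2*t).
For the particular solution try q_p = A0 + A1*t. Substituting and matching coefficients of each power of t gives A0 = 1/2, A1 = 1, so q_p = 1/2 + t.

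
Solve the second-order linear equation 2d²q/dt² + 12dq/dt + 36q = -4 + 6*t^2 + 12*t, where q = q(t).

q = -11/54 + t**2/6 + 2*t/9 + C1*cos(3*t)*exp(-3*t) + C2*exp(-3*t)*sin(3*t)

Divide through by 2: q'' + 6q' + 18q = -2 + 3*t^2 + 6*t.
Characteristic equation r² + 6r + 18 = 0 has discriminant (6)² - 4·(18) = -36 < 0, so r = -3 ± 3i.
Hence q_h = C1*cos(3*t)*exp(-3*t) + C2*exp(-3*t)*sin(3*t).
For the particular solution try q_p = A0 + A1*t + A2*t^2. Substituting and matching coefficients of each power of t gives A0 = -11/54, A1 = 2/9, A2 = 1/6, so q_p = -11/54 + t^2/6 + 2*t/9.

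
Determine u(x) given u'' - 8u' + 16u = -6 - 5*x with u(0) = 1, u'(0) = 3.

u = -17/32 - 5*x/16 + 49*exp(4*x)/32 - 45*x*exp(4*x)/16

Characteristic equation r² - 8r + 16 = 0 has discriminant (-8)² - 4·(16) = 0, so r = 4 is a repeated root.
Hence u_h = (C1 + C2*x)*exp(4*x).
For the particular solution try u_p = A0 + A1*x. Substituting and matching coefficients of each power of x gives A0 = -17/32, A1 = -5/16, so u_p = -17/32 - 5*x/16.
General solution: u = -17/32 - 5*x/16 + C1*exp(4*x) + C2*x*exp(4*x).
Apply the initial conditions: u(0) = -17/32 + C1 = 1 and u'(0) = -5/16 + C2 + 4*C1 = 3. Solving gives C1 = 49/32, C2 = -45/16.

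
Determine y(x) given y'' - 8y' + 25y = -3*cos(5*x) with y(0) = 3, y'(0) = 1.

Characteristic equation r² - 8r + 25 = 0 has discriminant (-8)² - 4·(25) = -36 < 0, so r = 4 ± 3i.
Hence y_h = C1*cos(3*x)*exp(4*x) + C2*exp(4*x)*sin(3*x).
Try y_p = A*cos(5*x) + B*sin(5*x). Substituting and equating the coefficients of cos(5x) and sin(5x) gives A = 0, B = 3/40, so y_p = 3*sin(5*x)/40.
General solution: y = 3*sin(5*x)/40 + C1*cos(3*x)*exp(4*x) + C2*exp(4*x)*sin(3*x).
Apply the initial conditions: y(0) = C1 = 3 and y'(0) = 3/8 + 3*C2 + 4*C1 = 1. Solving gives C1 = 3, C2 = -91/24.

y = 3*sin(5*x)/40 + 3*cos(3*x)*exp(4*x) - 91*exp(4*x)*sin(3*x)/24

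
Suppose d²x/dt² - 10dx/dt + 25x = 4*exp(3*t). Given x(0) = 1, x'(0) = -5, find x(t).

Characteristic equation r² - 10r + 25 = 0 has discriminant (-10)² - 4·(25) = 0, so r = 5 is a repeated root.
Hence x_h = (C1 + C2*t)*exp(5*t).
Try x_p = A*exp(3*t). Substituting into the equation and dividing by exp(3*t) gives A = 1, so x_p = exp(3*t).
General solution: x = C1*exp(5*t) + C2*t*exp(5*t) + exp(3*t).
Apply the initial conditions: x(0) = 1 + C1 = 1 and x'(0) = 3 + C2 + 5*C1 = -5. Solving gives C1 = 0, C2 = -8.

x = -8*t*exp(5*t) + exp(3*t)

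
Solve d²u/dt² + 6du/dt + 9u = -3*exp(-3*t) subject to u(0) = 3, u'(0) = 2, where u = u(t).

Characteristic equation r² + 6r + 9 = 0 has discriminant (6)² - 4·(9) = 0, so r = -3 is a repeated root.
Hence u_h = (C1 + C2*t)*exp(-3*t).
Since exp(-3*t) solves the homogeneous equation (r = -3 is a root of multiplicity 2), multiply the trial by t^2. Try u_p = A*t^2*exp(-3*t). Substituting into the equation and dividing by exp(-3*t) gives A = -3/2, so u_p = -3*t^2*exp(-3*t)/2.
General solution: u = C1*exp(-3*t) - 3*t^2*exp(-3*t)/2 + C2*t*exp(-3*t).
Apply the initial conditions: u(0) = C1 = 3 and u'(0) = C2 - 3*C1 = 2. Solving gives C1 = 3, C2 = 11.

u = 3*exp(-3*t) + 11*t*exp(-3*t) - 3*t**2*exp(-3*t)/2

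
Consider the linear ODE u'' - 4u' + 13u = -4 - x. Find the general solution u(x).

u = -56/169 - x/13 + C1*cos(3*x)*exp(2*x) + C2*exp(2*x)*sin(3*x)

Characteristic equation r² - 4r + 13 = 0 has discriminant (-4)² - 4·(13) = -36 < 0, so r = 2 ± 3i.
Hence u_h = C1*cos(3*x)*exp(2*x) + C2*exp(2*x)*sin(3*x).
For the particular solution try u_p = A0 + A1*x. Substituting and matching coefficients of each power of x gives A0 = -56/169, A1 = -1/13, so u_p = -56/169 - x/13.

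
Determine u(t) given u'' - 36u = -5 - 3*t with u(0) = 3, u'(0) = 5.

u = 5/36 + t/12 + 49*exp(-6*t)/48 + 265*exp(6*t)/144

Characteristic equation r² - 36 = 0 factors as (r - 6)(r + 6) = 0, so r = 6, -6.
Hence u_h = C1*exp(6*t) + C2*exp(-6*t).
For the particular solution try u_p = A0 + A1*t. Substituting and matching coefficients of each power of t gives A0 = 5/36, A1 = 1/12, so u_p = 5/36 + t/12.
General solution: u = 5/36 + t/12 + C1*exp(6*t) + C2*exp(-6*t).
Apply the initial conditions: u(0) = 5/36 + C1 + C2 = 3 and u'(0) = 1/12 - 6*C2 + 6*C1 = 5. Solving gives C1 = 265/144, C2 = 49/48.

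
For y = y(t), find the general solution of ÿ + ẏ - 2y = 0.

y = C1*exp(t) + C2*exp(-2*t)

Characteristic equation r² + r - 2 = 0 factors as (r - 1)(r + 2) = 0, so r = 1, -2.
Hence y_h = C1*exp(t) + C2*exp(-2*t).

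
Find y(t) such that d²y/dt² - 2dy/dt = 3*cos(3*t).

y = C2 - 3*cos(3*t)/13 - 2*sin(3*t)/13 + C1*exp(2*t)

Characteristic equation r² - 2r = 0 factors as (r - 2)r = 0, so r = 2, 0.
Hence y_h = C1*exp(2*t) + C2.
Try y_p = A*cos(3*t) + B*sin(3*t). Substituting and equating the coefficients of cos(3t) and sin(3t) gives A = -3/13, B = -2/13, so y_p = -3*cos(3*t)/13 - 2*sin(3*t)/13.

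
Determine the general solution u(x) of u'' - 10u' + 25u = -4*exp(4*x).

u = -4*exp(4*x) + C1*exp(5*x) + C2*x*exp(5*x)

Characteristic equation r² - 10r + 25 = 0 has discriminant (-10)² - 4·(25) = 0, so r = 5 is a repeated root.
Hence u_h = (C1 + C2*x)*exp(5*x).
Try u_p = A*exp(4*x). Substituting into the equation and dividing by exp(4*x) gives A = -4, so u_p = -4*exp(4*x).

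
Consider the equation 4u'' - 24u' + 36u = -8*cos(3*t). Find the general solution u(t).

u = sin(3*t)/9 + C1*exp(3*t) + C2*t*exp(3*t)

Divide through by 4: u'' - 6u' + 9u = -2*cos(3*t).
Characteristic equation r² - 6r + 9 = 0 has discriminant (-6)² - 4·(9) = 0, so r = 3 is a repeated root.
Hence u_h = (C1 + C2*t)*exp(3*t).
Try u_p = A*cos(3*t) + B*sin(3*t). Substituting and equating the coefficients of cos(3t) and sin(3t) gives A = 0, B = 1/9, so u_p = sin(3*t)/9.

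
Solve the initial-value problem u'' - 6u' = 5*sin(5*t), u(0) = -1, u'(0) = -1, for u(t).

Characteristic equation r² - 6r = 0 factors as (r - 6)r = 0, so r = 6, 0.
Hence u_h = C1*exp(6*t) + C2.
Try u_p = A*cos(5*t) + B*sin(5*t). Substituting and equating the coefficients of cos(5t) and sin(5t) gives A = 6/61, B = -5/61, so u_p = -5*sin(5*t)/61 + 6*cos(5*t)/61.
General solution: u = C2 - 5*sin(5*t)/61 + 6*cos(5*t)/61 + C1*exp(6*t).
Apply the initial conditions: u(0) = 6/61 + C1 + C2 = -1 and u'(0) = -25/61 + 6*C1 = -1. Solving gives C1 = -6/61, C2 = -1.

u = -1 - 6*exp(6*t)/61 - 5*sin(5*t)/61 + 6*cos(5*t)/61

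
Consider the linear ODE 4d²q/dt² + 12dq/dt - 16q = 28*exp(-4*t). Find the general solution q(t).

Divide through by 4: q'' + 3q' - 4q = 7*exp(-4*t).
Characteristic equation r² + 3r - 4 = 0 factors as (r - 1)(r + 4) = 0, so r = 1, -4.
Hence q_h = C1*exp(t) + C2*exp(-4*t).
Since exp(-4*t) solves the homogeneous equation (r = -4 is a root of multiplicity 1), multiply the trial by t. Try q_p = A*t*exp(-4*t). Substituting into the equation and dividing by exp(-4*t) gives A = -7/5, so q_p = -7*t*exp(-4*t)/5.

q = C1*exp(t) + C2*exp(-4*t) - 7*t*exp(-4*t)/5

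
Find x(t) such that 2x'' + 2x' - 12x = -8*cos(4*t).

x = -4*sin(4*t)/125 + 22*cos(4*t)/125 + C1*exp(-3*t) + C2*exp(2*t)

Divide through by 2: x'' + x' - 6x = -4*cos(4*t).
Characteristic equation r² + r - 6 = 0 factors as (r + 3)(r - 2) = 0, so r = -3, 2.
Hence x_h = C1*exp(-3*t) + C2*exp(2*t).
Try x_p = A*cos(4*t) + B*sin(4*t). Substituting and equating the coefficients of cos(4t) and sin(4t) gives A = 22/125, B = -4/125, so x_p = -4*sin(4*t)/125 + 22*cos(4*t)/125.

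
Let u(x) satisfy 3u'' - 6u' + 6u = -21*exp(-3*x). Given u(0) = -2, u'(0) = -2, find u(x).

u = -7*exp(-3*x)/17 - 28*exp(x)*sin(x)/17 - 27*cos(x)*exp(x)/17

Divide through by 3: u'' - 2u' + 2u = -7*exp(-3*x).
Characteristic equation r² - 2r + 2 = 0 has discriminant (-2)² - 4·(2) = -4 < 0, so r = 1 ± i.
Hence u_h = C1*cos(x)*exp(x) + C2*exp(x)*sin(x).
Try u_p = A*exp(-3*x). Substituting into the equation and dividing by exp(-3*x) gives A = -7/17, so u_p = -7*exp(-3*x)/17.
General solution: u = -7*exp(-3*x)/17 + C1*cos(x)*exp(x) + C2*exp(x)*sin(x).
Apply the initial conditions: u(0) = -7/17 + C1 = -2 and u'(0) = 21/17 + C1 + C2 = -2. Solving gives C1 = -27/17, C2 = -28/17.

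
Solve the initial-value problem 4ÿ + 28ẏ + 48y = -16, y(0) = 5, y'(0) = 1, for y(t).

Divide through by 4: y'' + 7y' + 12y = -4.
Characteristic equation r² + 7r + 12 = 0 factors as (r + 3)(r + 4) = 0, so r = -3, -4.
Hence y_h = C1*exp(-3*t) + C2*exp(-4*t).
For the particular solution try y_p = A0. Substituting and matching coefficients of each power of t gives A0 = -1/3, so y_p = -1/3.
General solution: y = -1/3 + C1*exp(-3*t) + C2*exp(-4*t).
Apply the initial conditions: y(0) = -1/3 + C1 + C2 = 5 and y'(0) = -4*C2 - 3*C1 = 1. Solving gives C1 = 67/3, C2 = -17.

y = -1/3 - 17*exp(-4*t) + 67*exp(-3*t)/3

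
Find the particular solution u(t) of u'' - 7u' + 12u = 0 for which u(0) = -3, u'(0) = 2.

Characteristic equation r² - 7r + 12 = 0 factors as (r - 4)(r - 3) = 0, so r = 4, 3.
Hence u_h = C1*exp(4*t) + C2*exp(3*t).
Apply the initial conditions: u(0) = C1 + C2 = -3 and u'(0) = 3*C2 + 4*C1 = 2. Solving gives C1 = 11, C2 = -14.

u = -14*exp(3*t) + 11*exp(4*t)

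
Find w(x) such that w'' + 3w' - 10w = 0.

w = C1*exp(-5*x) + C2*exp(2*x)

Characteristic equation r² + 3r - 10 = 0 factors as (r + 5)(r - 2) = 0, so r = -5, 2.
Hence w_h = C1*exp(-5*x) + C2*exp(2*x).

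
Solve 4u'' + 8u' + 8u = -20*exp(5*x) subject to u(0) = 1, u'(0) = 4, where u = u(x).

Divide through by 4: u'' + 2u' + 2u = -5*exp(5*x).
Characteristic equation r² + 2r + 2 = 0 has discriminant (2)² - 4·(2) = -4 < 0, so r = -1 ± i.
Hence u_h = C1*cos(x)*exp(-x) + C2*exp(-x)*sin(x).
Try u_p = A*exp(5*x). Substituting into the equation and dividing by exp(5*x) gives A = -5/37, so u_p = -5*exp(5*x)/37.
General solution: u = -5*exp(5*x)/37 + C1*cos(x)*exp(-x) + C2*exp(-x)*sin(x).
Apply the initial conditions: u(0) = -5/37 + C1 = 1 and u'(0) = -25/37 + C2 - C1 = 4. Solving gives C1 = 42/37, C2 = 215/37.

u = -5*exp(5*x)/37 + 42*cos(x)*exp(-x)/37 + 215*exp(-x)*sin(x)/37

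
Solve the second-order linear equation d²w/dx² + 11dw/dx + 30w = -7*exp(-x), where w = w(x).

w = -7*exp(-x)/20 + C1*exp(-5*x) + C2*exp(-6*x)

Characteristic equation r² + 11r + 30 = 0 factors as (r + 5)(r + 6) = 0, so r = -5, -6.
Hence w_h = C1*exp(-5*x) + C2*exp(-6*x).
Try w_p = A*exp(-x). Substituting into the equation and dividing by exp(-x) gives A = -7/20, so w_p = -7*exp(-x)/20.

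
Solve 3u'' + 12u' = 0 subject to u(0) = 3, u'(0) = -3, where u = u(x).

u = 9/4 + 3*exp(-4*x)/4

Divide through by 3: u'' + 4u' = 0.
Characteristic equation r² + 4r = 0 factors as (r + 4)r = 0, so r = -4, 0.
Hence u_h = C1*exp(-4*x) + C2.
Apply the initial conditions: u(0) = C1 + C2 = 3 and u'(0) = -4*C1 = -3. Solving gives C1 = 3/4, C2 = 9/4.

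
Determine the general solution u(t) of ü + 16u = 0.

u = C1*cos(4*t) + C2*sin(4*t)

Characteristic equation r² + 16 = 0 has discriminant (0)² - 4·(16) = -64 < 0, so r = ± 4i.
Hence u_h = C1*cos(4*t) + C2*sin(4*t).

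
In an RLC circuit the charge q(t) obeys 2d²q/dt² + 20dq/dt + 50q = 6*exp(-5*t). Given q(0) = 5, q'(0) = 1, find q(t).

q = 5*exp(-5*t) + 26*t*exp(-5*t) + 3*t**2*exp(-5*t)/2

Divide through by 2: q'' + 10q' + 25q = 3*exp(-5*t).
Characteristic equation r² + 10r + 25 = 0 has discriminant (10)² - 4·(25) = 0, so r = -5 is a repeated root.
Hence q_h = (C1 + C2*t)*exp(-5*t).
Since exp(-5*t) solves the homogeneous equation (r = -5 is a root of multiplicity 2), multiply the trial by t^2. Try q_p = A*t^2*exp(-5*t). Substituting into the equation and dividing by exp(-5*t) gives A = 3/2, so q_p = 3*t^2*exp(-5*t)/2.
General solution: q = C1*exp(-5*t) + 3*t^2*exp(-5*t)/2 + C2*t*exp(-5*t).
Apply the initial conditions: q(0) = C1 = 5 and q'(0) = C2 - 5*C1 = 1. Solving gives C1 = 5, C2 = 26.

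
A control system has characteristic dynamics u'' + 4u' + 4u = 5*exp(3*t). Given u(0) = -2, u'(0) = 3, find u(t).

Characteristic equation r² + 4r + 4 = 0 has discriminant (4)² - 4·(4) = 0, so r = -2 is a repeated root.
Hence u_h = (C1 + C2*t)*exp(-2*t).
Try u_p = A*exp(3*t). Substituting into the equation and dividing by exp(3*t) gives A = 1/5, so u_p = exp(3*t)/5.
General solution: u = exp(3*t)/5 + C1*exp(-2*t) + C2*t*exp(-2*t).
Apply the initial conditions: u(0) = 1/5 + C1 = -2 and u'(0) = 3/5 + C2 - 2*C1 = 3. Solving gives C1 = -11/5, C2 = -2.

u = -11*exp(-2*t)/5 + exp(3*t)/5 - 2*t*exp(-2*t)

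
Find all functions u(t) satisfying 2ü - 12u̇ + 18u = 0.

Divide through by 2: u'' - 6u' + 9u = 0.
Characteristic equation r² - 6r + 9 = 0 has discriminant (-6)² - 4·(9) = 0, so r = 3 is a repeated root.
Hence u_h = (C1 + C2*t)*exp(3*t).

u = C1*exp(3*t) + C2*t*exp(3*t)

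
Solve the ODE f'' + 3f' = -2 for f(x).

f = C2 - 2*x/3 + C1*exp(-3*x)

Characteristic equation r² + 3r = 0 factors as (r + 3)r = 0, so r = -3, 0.
Hence f_h = C1*exp(-3*x) + C2.
Since 1 solves the homogeneous equation (r = 0 is a root of multiplicity 1), multiply the trial by x. Try f_p = A*x. Substituting into the equation and dividing by 1 gives A = -2/3, so f_p = -2*x/3.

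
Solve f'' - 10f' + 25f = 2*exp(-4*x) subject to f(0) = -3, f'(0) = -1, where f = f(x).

Characteristic equation r² - 10r + 25 = 0 has discriminant (-10)² - 4·(25) = 0, so r = 5 is a repeated root.
Hence f_h = (C1 + C2*x)*exp(5*x).
Try f_p = A*exp(-4*x). Substituting into the equation and dividing by exp(-4*x) gives A = 2/81, so f_p = 2*exp(-4*x)/81.
General solution: f = 2*exp(-4*x)/81 + C1*exp(5*x) + C2*x*exp(5*x).
Apply the initial conditions: f(0) = 2/81 + C1 = -3 and f'(0) = -8/81 + C2 + 5*C1 = -1. Solving gives C1 = -245/81, C2 = 128/9.

f = -245*exp(5*x)/81 + 2*exp(-4*x)/81 + 128*x*exp(5*x)/9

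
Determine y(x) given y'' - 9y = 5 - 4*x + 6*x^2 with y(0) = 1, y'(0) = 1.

Characteristic equation r² - 9 = 0 factors as (r + 3)(r - 3) = 0, so r = -3, 3.
Hence y_h = C1*exp(-3*x) + C2*exp(3*x).
For the particular solution try y_p = A0 + A1*x + A2*x^2. Substituting and matching coefficients of each power of x gives A0 = -19/27, A1 = 4/9, A2 = -2/3, so y_p = -19/27 - 2*x^2/3 + 4*x/9.
General solution: y = -19/27 - 2*x^2/3 + 4*x/9 + C1*exp(-3*x) + C2*exp(3*x).
Apply the initial conditions: y(0) = -19/27 + C1 + C2 = 1 and y'(0) = 4/9 - 3*C1 + 3*C2 = 1. Solving gives C1 = 41/54, C2 = 17/18.

y = -19/27 - 2*x**2/3 + 4*x/9 + 17*exp(3*x)/18 + 41*exp(-3*x)/54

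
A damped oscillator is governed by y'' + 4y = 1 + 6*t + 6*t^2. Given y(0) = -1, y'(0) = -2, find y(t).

Characteristic equation r² + 4 = 0 has discriminant (0)² - 4·(4) = -16 < 0, so r = ± 2i.
Hence y_h = C1*cos(2*t) + C2*sin(2*t).
For the particular solution try y_p = A0 + A1*t + A2*t^2. Substituting and matching coefficients of each power of t gives A0 = -1/2, A1 = 3/2, A2 = 3/2, so y_p = -1/2 + 3*t/2 + 3*t^2/2.
General solution: y = -1/2 + 3*t/2 + 3*t^2/2 + C1*cos(2*t) + C2*sin(2*t).
Apply the initial conditions: y(0) = -1/2 + C1 = -1 and y'(0) = 3/2 + 2*C2 = -2. Solving gives C1 = -1/2, C2 = -7/4.

y = -1/2 - 7*sin(2*t)/4 - cos(2*t)/2 + 3*t/2 + 3*t**2/2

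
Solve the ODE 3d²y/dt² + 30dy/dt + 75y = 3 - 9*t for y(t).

Divide through by 3: y'' + 10y' + 25y = 1 - 3*t.
Characteristic equation r² + 10r + 25 = 0 has discriminant (10)² - 4·(25) = 0, so r = -5 is a repeated root.
Hence y_h = (C1 + C2*t)*exp(-5*t).
For the particular solution try y_p = A0 + A1*t. Substituting and matching coefficients of each power of t gives A0 = 11/125, A1 = -3/25, so y_p = 11/125 - 3*t/25.

y = 11/125 - 3*t/25 + C1*exp(-5*t) + C2*t*exp(-5*t)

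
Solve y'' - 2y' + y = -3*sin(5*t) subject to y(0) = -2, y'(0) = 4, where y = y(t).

y = -661*exp(t)/338 - 15*cos(5*t)/338 + 18*sin(5*t)/169 + 141*t*exp(t)/26

Characteristic equation r² - 2r + 1 = 0 has discriminant (-2)² - 4·(1) = 0, so r = 1 is a repeated root.
Hence y_h = (C1 + C2*t)*exp(t).
Try y_p = A*cos(5*t) + B*sin(5*t). Substituting and equating the coefficients of cos(5t) and sin(5t) gives A = -15/338, B = 18/169, so y_p = -15*cos(5*t)/338 + 18*sin(5*t)/169.
General solution: y = -15*cos(5*t)/338 + 18*sin(5*t)/169 + C1*exp(t) + C2*t*exp(t).
Apply the initial conditions: y(0) = -15/338 + C1 = -2 and y'(0) = 90/169 + C1 + C2 = 4. Solving gives C1 = -661/338, C2 = 141/26.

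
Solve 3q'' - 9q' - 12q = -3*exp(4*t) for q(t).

q = C1*exp(4*t) + C2*exp(-t) - t*exp(4*t)/5

Divide through by 3: q'' - 3q' - 4q = -exp(4*t).
Characteristic equation r² - 3r - 4 = 0 factors as (r - 4)(r + 1) = 0, so r = 4, -1.
Hence q_h = C1*exp(4*t) + C2*exp(-t).
Since exp(4*t) solves the homogeneous equation (r = 4 is a root of multiplicity 1), multiply the trial by t. Try q_p = A*t*exp(4*t). Substituting into the equation and dividing by exp(4*t) gives A = -1/5, so q_p = -t*exp(4*t)/5.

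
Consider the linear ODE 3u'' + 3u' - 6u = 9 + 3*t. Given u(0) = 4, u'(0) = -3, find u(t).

u = -7/4 + 3*exp(t) - t/2 + 11*exp(-2*t)/4

Divide through by 3: u'' + u' - 2u = 3 + t.
Characteristic equation r² + r - 2 = 0 factors as (r - 1)(r + 2) = 0, so r = 1, -2.
Hence u_h = C1*exp(t) + C2*exp(-2*t).
For the particular solution try u_p = A0 + A1*t. Substituting and matching coefficients of each power of t gives A0 = -7/4, A1 = -1/2, so u_p = -7/4 - t/2.
General solution: u = -7/4 - t/2 + C1*exp(t) + C2*exp(-2*t).
Apply the initial conditions: u(0) = -7/4 + C1 + C2 = 4 and u'(0) = -1/2 + C1 - 2*C2 = -3. Solving gives C1 = 3, C2 = 11/4.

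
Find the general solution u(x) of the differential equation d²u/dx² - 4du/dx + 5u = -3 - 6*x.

Characteristic equation r² - 4r + 5 = 0 has discriminant (-4)² - 4·(5) = -4 < 0, so r = 2 ± i.
Hence u_h = C1*cos(x)*exp(2*x) + C2*exp(2*x)*sin(x).
For the particular solution try u_p = A0 + A1*x. Substituting and matching coefficients of each power of x gives A0 = -39/25, A1 = -6/5, so u_p = -39/25 - 6*x/5.

u = -39/25 - 6*x/5 + C1*cos(x)*exp(2*x) + C2*exp(2*x)*sin(x)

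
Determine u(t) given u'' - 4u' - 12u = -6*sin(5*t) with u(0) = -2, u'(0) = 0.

Characteristic equation r² - 4r - 12 = 0 factors as (r - 6)(r + 2) = 0, so r = 6, -2.
Hence u_h = C1*exp(6*t) + C2*exp(-2*t).
Try u_p = A*cos(5*t) + B*sin(5*t). Substituting and equating the coefficients of cos(5t) and sin(5t) gives A = -120/1769, B = 222/1769, so u_p = -120*cos(5*t)/1769 + 222*sin(5*t)/1769.
General solution: u = -120*cos(5*t)/1769 + 222*sin(5*t)/1769 + C1*exp(6*t) + C2*exp(-2*t).
Apply the initial conditions: u(0) = -120/1769 + C1 + C2 = -2 and u'(0) = 1110/1769 - 2*C2 + 6*C1 = 0. Solving gives C1 = -137/244, C2 = -159/116.

u = -159*exp(-2*t)/116 - 137*exp(6*t)/244 - 120*cos(5*t)/1769 + 222*sin(5*t)/1769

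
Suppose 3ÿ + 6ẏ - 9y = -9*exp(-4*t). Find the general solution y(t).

Divide through by 3: y'' + 2y' - 3y = -3*exp(-4*t).
Characteristic equation r² + 2r - 3 = 0 factors as (r + 3)(r - 1) = 0, so r = -3, 1.
Hence y_h = C1*exp(-3*t) + C2*exp(t).
Try y_p = A*exp(-4*t). Substituting into the equation and dividing by exp(-4*t) gives A = -3/5, so y_p = -3*exp(-4*t)/5.

y = -3*exp(-4*t)/5 + C1*exp(-3*t) + C2*exp(t)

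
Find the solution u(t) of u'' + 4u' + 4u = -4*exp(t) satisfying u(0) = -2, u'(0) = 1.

Characteristic equation r² + 4r + 4 = 0 has discriminant (4)² - 4·(4) = 0, so r = -2 is a repeated root.
Hence u_h = (C1 + C2*t)*exp(-2*t).
Try u_p = A*exp(t). Substituting into the equation and dividing by exp(t) gives A = -4/9, so u_p = -4*exp(t)/9.
General solution: u = -4*exp(t)/9 + C1*exp(-2*t) + C2*t*exp(-2*t).
Apply the initial conditions: u(0) = -4/9 + C1 = -2 and u'(0) = -4/9 + C2 - 2*C1 = 1. Solving gives C1 = -14/9, C2 = -5/3.

u = -14*exp(-2*t)/9 - 4*exp(t)/9 - 5*t*exp(-2*t)/3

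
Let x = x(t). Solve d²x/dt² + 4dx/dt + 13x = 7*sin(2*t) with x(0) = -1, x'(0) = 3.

x = -56*cos(2*t)/145 + 63*sin(2*t)/145 - 89*cos(3*t)*exp(-2*t)/145 + 131*exp(-2*t)*sin(3*t)/435

Characteristic equation r² + 4r + 13 = 0 has discriminant (4)² - 4·(13) = -36 < 0, so r = -2 ± 3i.
Hence x_h = C1*cos(3*t)*exp(-2*t) + C2*exp(-2*t)*sin(3*t).
Try x_p = A*cos(2*t) + B*sin(2*t). Substituting and equating the coefficients of cos(2t) and sin(2t) gives A = -56/145, B = 63/145, so x_p = -56*cos(2*t)/145 + 63*sin(2*t)/145.
General solution: x = -56*cos(2*t)/145 + 63*sin(2*t)/145 + C1*cos(3*t)*exp(-2*t) + C2*exp(-2*t)*sin(3*t).
Apply the initial conditions: x(0) = -56/145 + C1 = -1 and x'(0) = 126/145 - 2*C1 + 3*C2 = 3. Solving gives C1 = -89/145, C2 = 131/435.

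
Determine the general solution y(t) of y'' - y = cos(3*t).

Characteristic equation r² - 1 = 0 factors as (r + 1)(r - 1) = 0, so r = -1, 1.
Hence y_h = C1*exp(-t) + C2*exp(t).
Try y_p = A*cos(3*t) + B*sin(3*t). Substituting and equating the coefficients of cos(3t) and sin(3t) gives A = -1/10, B = 0, so y_p = -cos(3*t)/10.

y = -cos(3*t)/10 + C1*exp(-t) + C2*exp(t)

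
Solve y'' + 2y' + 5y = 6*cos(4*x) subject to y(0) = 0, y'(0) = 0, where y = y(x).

Characteristic equation r² + 2r + 5 = 0 has discriminant (2)² - 4·(5) = -16 < 0, so r = -1 ± 2i.
Hence y_h = C1*cos(2*x)*exp(-x) + C2*exp(-x)*sin(2*x).
Try y_p = A*cos(4*x) + B*sin(4*x). Substituting and equating the coefficients of cos(4x) and sin(4x) gives A = -66/185, B = 48/185, so y_p = -66*cos(4*x)/185 + 48*sin(4*x)/185.
General solution: y = -66*cos(4*x)/185 + 48*sin(4*x)/185 + C1*cos(2*x)*exp(-x) + C2*exp(-x)*sin(2*x).
Apply the initial conditions: y(0) = -66/185 + C1 = 0 and y'(0) = 192/185 - C1 + 2*C2 = 0. Solving gives C1 = 66/185, C2 = -63/185.

y = -66*cos(4*x)/185 + 48*sin(4*x)/185 - 63*exp(-x)*sin(2*x)/185 + 66*cos(2*x)*exp(-x)/185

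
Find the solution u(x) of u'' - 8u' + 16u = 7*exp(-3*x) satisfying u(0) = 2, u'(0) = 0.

u = exp(-3*x)/7 + 13*exp(4*x)/7 - 7*x*exp(4*x)

Characteristic equation r² - 8r + 16 = 0 has discriminant (-8)² - 4·(16) = 0, so r = 4 is a repeated root.
Hence u_h = (C1 + C2*x)*exp(4*x).
Try u_p = A*exp(-3*x). Substituting into the equation and dividing by exp(-3*x) gives A = 1/7, so u_p = exp(-3*x)/7.
General solution: u = exp(-3*x)/7 + C1*exp(4*x) + C2*x*exp(4*x).
Apply the initial conditions: u(0) = 1/7 + C1 = 2 and u'(0) = -3/7 + C2 + 4*C1 = 0. Solving gives C1 = 13/7, C2 = -7.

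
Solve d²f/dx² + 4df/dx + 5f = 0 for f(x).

f = C1*cos(x)*exp(-2*x) + C2*exp(-2*x)*sin(x)

Characteristic equation r² + 4r + 5 = 0 has discriminant (4)² - 4·(5) = -4 < 0, so r = -2 ± i.
Hence f_h = C1*cos(x)*exp(-2*x) + C2*exp(-2*x)*sin(x).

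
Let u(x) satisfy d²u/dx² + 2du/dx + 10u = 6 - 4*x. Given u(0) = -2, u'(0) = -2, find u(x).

Characteristic equation r² + 2r + 10 = 0 has discriminant (2)² - 4·(10) = -36 < 0, so r = -1 ± 3i.
Hence u_h = C1*cos(3*x)*exp(-x) + C2*exp(-x)*sin(3*x).
For the particular solution try u_p = A0 + A1*x. Substituting and matching coefficients of each power of x gives A0 = 17/25, A1 = -2/5, so u_p = 17/25 - 2*x/5.
General solution: u = 17/25 - 2*x/5 + C1*cos(3*x)*exp(-x) + C2*exp(-x)*sin(3*x).
Apply the initial conditions: u(0) = 17/25 + C1 = -2 and u'(0) = -2/5 - C1 + 3*C2 = -2. Solving gives C1 = -67/25, C2 = -107/75.

u = 17/25 - 2*x/5 - 107*exp(-x)*sin(3*x)/75 - 67*cos(3*x)*exp(-x)/25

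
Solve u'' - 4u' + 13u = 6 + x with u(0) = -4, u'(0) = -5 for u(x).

Characteristic equation r² - 4r + 13 = 0 has discriminant (-4)² - 4·(13) = -36 < 0, so r = 2 ± 3i.
Hence u_h = C1*cos(3*x)*exp(2*x) + C2*exp(2*x)*sin(3*x).
For the particular solution try u_p = A0 + A1*x. Substituting and matching coefficients of each power of x gives A0 = 82/169, A1 = 1/13, so u_p = 82/169 + x/13.
General solution: u = 82/169 + x/13 + C1*cos(3*x)*exp(2*x) + C2*exp(2*x)*sin(3*x).
Apply the initial conditions: u(0) = 82/169 + C1 = -4 and u'(0) = 1/13 + 2*C1 + 3*C2 = -5. Solving gives C1 = -758/169, C2 = 658/507.

u = 82/169 + x/13 - 758*cos(3*x)*exp(2*x)/169 + 658*exp(2*x)*sin(3*x)/507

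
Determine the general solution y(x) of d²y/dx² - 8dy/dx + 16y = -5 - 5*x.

Characteristic equation r² - 8r + 16 = 0 has discriminant (-8)² - 4·(16) = 0, so r = 4 is a repeated root.
Hence y_h = (C1 + C2*x)*exp(4*x).
For the particular solution try y_p = A0 + A1*x. Substituting and matching coefficients of each power of x gives A0 = -15/32, A1 = -5/16, so y_p = -15/32 - 5*x/16.

y = -15/32 - 5*x/16 + C1*exp(4*x) + C2*x*exp(4*x)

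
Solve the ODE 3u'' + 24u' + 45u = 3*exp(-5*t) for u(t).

Divide through by 3: u'' + 8u' + 15u = exp(-5*t).
Characteristic equation r² + 8r + 15 = 0 factors as (r + 3)(r + 5) = 0, so r = -3, -5.
Hence u_h = C1*exp(-3*t) + C2*exp(-5*t).
Since exp(-5*t) solves the homogeneous equation (r = -5 is a root of multiplicity 1), multiply the trial by t. Try u_p = A*t*exp(-5*t). Substituting into the equation and dividing by exp(-5*t) gives A = -1/2, so u_p = -t*exp(-5*t)/2.

u = C1*exp(-3*t) + C2*exp(-5*t) - t*exp(-5*t)/2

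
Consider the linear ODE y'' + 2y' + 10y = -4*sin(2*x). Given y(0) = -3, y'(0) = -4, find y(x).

Characteristic equation r² + 2r + 10 = 0 has discriminant (2)² - 4·(10) = -36 < 0, so r = -1 ± 3i.
Hence y_h = C1*cos(3*x)*exp(-x) + C2*exp(-x)*sin(3*x).
Try y_p = A*cos(2*x) + B*sin(2*x). Substituting and equating the coefficients of cos(2x) and sin(2x) gives A = 4/13, B = -6/13, so y_p = -6*sin(2*x)/13 + 4*cos(2*x)/13.
General solution: y = -6*sin(2*x)/13 + 4*cos(2*x)/13 + C1*cos(3*x)*exp(-x) + C2*exp(-x)*sin(3*x).
Apply the initial conditions: y(0) = 4/13 + C1 = -3 and y'(0) = -12/13 - C1 + 3*C2 = -4. Solving gives C1 = -43/13, C2 = -83/39.

y = -6*sin(2*x)/13 + 4*cos(2*x)/13 - 83*exp(-x)*sin(3*x)/39 - 43*cos(3*x)*exp(-x)/13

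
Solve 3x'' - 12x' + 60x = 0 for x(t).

x = C1*cos(4*t)*exp(2*t) + C2*exp(2*t)*sin(4*t)

Divide through by 3: x'' - 4x' + 20x = 0.
Characteristic equation r² - 4r + 20 = 0 has discriminant (-4)² - 4·(20) = -64 < 0, so r = 2 ± 4i.
Hence x_h = C1*cos(4*t)*exp(2*t) + C2*exp(2*t)*sin(4*t).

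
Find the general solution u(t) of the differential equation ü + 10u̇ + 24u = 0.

u = C1*exp(-6*t) + C2*exp(-4*t)

Characteristic equation r² + 10r + 24 = 0 factors as (r + 6)(r + 4) = 0, so r = -6, -4.
Hence u_h = C1*exp(-6*t) + C2*exp(-4*t).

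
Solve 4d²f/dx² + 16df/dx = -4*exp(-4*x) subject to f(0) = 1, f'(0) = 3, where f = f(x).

f = 27/16 - 11*exp(-4*x)/16 + x*exp(-4*x)/4

Divide through by 4: f'' + 4f' = -exp(-4*x).
Characteristic equation r² + 4r = 0 factors as (r + 4)r = 0, so r = -4, 0.
Hence f_h = C1*exp(-4*x) + C2.
Since exp(-4*x) solves the homogeneous equation (r = -4 is a root of multiplicity 1), multiply the trial by x. Try f_p = A*x*exp(-4*x). Substituting into the equation and dividing by exp(-4*x) gives A = 1/4, so f_p = x*exp(-4*x)/4.
General solution: f = C2 + C1*exp(-4*x) + x*exp(-4*x)/4.
Apply the initial conditions: f(0) = C1 + C2 = 1 and f'(0) = 1/4 - 4*C1 = 3. Solving gives C1 = -11/16, C2 = 27/16.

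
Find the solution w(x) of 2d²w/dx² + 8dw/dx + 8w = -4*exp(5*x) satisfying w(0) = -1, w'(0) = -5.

w = -47*exp(-2*x)/49 - 2*exp(5*x)/49 - 47*x*exp(-2*x)/7

Divide through by 2: w'' + 4w' + 4w = -2*exp(5*x).
Characteristic equation r² + 4r + 4 = 0 has discriminant (4)² - 4·(4) = 0, so r = -2 is a repeated root.
Hence w_h = (C1 + C2*x)*exp(-2*x).
Try w_p = A*exp(5*x). Substituting into the equation and dividing by exp(5*x) gives A = -2/49, so w_p = -2*exp(5*x)/49.
General solution: w = -2*exp(5*x)/49 + C1*exp(-2*x) + C2*x*exp(-2*x).
Apply the initial conditions: w(0) = -2/49 + C1 = -1 and w'(0) = -10/49 + C2 - 2*C1 = -5. Solving gives C1 = -47/49, C2 = -47/7.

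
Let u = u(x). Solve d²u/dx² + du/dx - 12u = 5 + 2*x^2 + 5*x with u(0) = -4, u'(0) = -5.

u = -13/27 - 503*exp(3*x)/189 - 6*exp(-4*x)/7 - 4*x/9 - x**2/6

Characteristic equation r² + r - 12 = 0 factors as (r - 3)(r + 4) = 0, so r = 3, -4.
Hence u_h = C1*exp(3*x) + C2*exp(-4*x).
For the particular solution try u_p = A0 + A1*x + A2*x^2. Substituting and matching coefficients of each power of x gives A0 = -13/27, A1 = -4/9, A2 = -1/6, so u_p = -13/27 - 4*x/9 - x^2/6.
General solution: u = -13/27 - 4*x/9 - x^2/6 + C1*exp(3*x) + C2*exp(-4*x).
Apply the initial conditions: u(0) = -13/27 + C1 + C2 = -4 and u'(0) = -4/9 - 4*C2 + 3*C1 = -5. Solving gives C1 = -503/189, C2 = -6/7.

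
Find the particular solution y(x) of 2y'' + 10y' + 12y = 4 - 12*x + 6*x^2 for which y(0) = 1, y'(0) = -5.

Divide through by 2: y'' + 5y' + 6y = 2 - 6*x + 3*x^2.
Characteristic equation r² + 5r + 6 = 0 factors as (r + 3)(r + 2) = 0, so r = -3, -2.
Hence y_h = C1*exp(-3*x) + C2*exp(-2*x).
For the particular solution try y_p = A0 + A1*x + A2*x^2. Substituting and matching coefficients of each power of x gives A0 = 61/36, A1 = -11/6, A2 = 1/2, so y_p = 61/36 + x^2/2 - 11*x/6.
General solution: y = 61/36 + x^2/2 - 11*x/6 + C1*exp(-3*x) + C2*exp(-2*x).
Apply the initial conditions: y(0) = 61/36 + C1 + C2 = 1 and y'(0) = -11/6 - 3*C1 - 2*C2 = -5. Solving gives C1 = 41/9, C2 = -21/4.

y = 61/36 + x**2/2 - 21*exp(-2*x)/4 - 11*x/6 + 41*exp(-3*x)/9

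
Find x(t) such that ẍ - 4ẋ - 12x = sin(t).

Characteristic equation r² - 4r - 12 = 0 factors as (r + 2)(r - 6) = 0, so r = -2, 6.
Hence x_h = C1*exp(-2*t) + C2*exp(6*t).
Try x_p = A*cos(t) + B*sin(t). Substituting and equating the coefficients of cos(t) and sin(t) gives A = 4/185, B = -13/185, so x_p = -13*sin(t)/185 + 4*cos(t)/185.

x = -13*sin(t)/185 + 4*cos(t)/185 + C1*exp(-2*t) + C2*exp(6*t)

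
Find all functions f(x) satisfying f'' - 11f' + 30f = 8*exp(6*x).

Characteristic equation r² - 11r + 30 = 0 factors as (r - 5)(r - 6) = 0, so r = 5, 6.
Hence f_h = C1*exp(5*x) + C2*exp(6*x).
Since exp(6*x) solves the homogeneous equation (r = 6 is a root of multiplicity 1), multiply the trial by x. Try f_p = A*x*exp(6*x). Substituting into the equation and dividing by exp(6*x) gives A = 8, so f_p = 8*x*exp(6*x).

f = C1*exp(5*x) + C2*exp(6*x) + 8*x*exp(6*x)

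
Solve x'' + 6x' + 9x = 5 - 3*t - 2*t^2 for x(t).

Characteristic equation r² + 6r + 9 = 0 has discriminant (6)² - 4·(9) = 0, so r = -3 is a repeated root.
Hence x_h = (C1 + C2*t)*exp(-3*t).
For the particular solution try x_p = A0 + A1*t + A2*t^2. Substituting and matching coefficients of each power of t gives A0 = 17/27, A1 = -1/27, A2 = -2/9, so x_p = 17/27 - 2*t^2/9 - t/27.

x = 17/27 - 2*t**2/9 - t/27 + C1*exp(-3*t) + C2*t*exp(-3*t)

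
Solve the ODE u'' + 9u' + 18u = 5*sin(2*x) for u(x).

u = -9*cos(2*x)/52 + 7*sin(2*x)/52 + C1*exp(-3*x) + C2*exp(-6*x)

Characteristic equation r² + 9r + 18 = 0 factors as (r + 3)(r + 6) = 0, so r = -3, -6.
Hence u_h = C1*exp(-3*x) + C2*exp(-6*x).
Try u_p = A*cos(2*x) + B*sin(2*x). Substituting and equating the coefficients of cos(2x) and sin(2x) gives A = -9/52, B = 7/52, so u_p = -9*cos(2*x)/52 + 7*sin(2*x)/52.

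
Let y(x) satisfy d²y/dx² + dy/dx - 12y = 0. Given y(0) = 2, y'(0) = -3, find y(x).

Characteristic equation r² + r - 12 = 0 factors as (r + 4)(r - 3) = 0, so r = -4, 3.
Hence y_h = C1*exp(-4*x) + C2*exp(3*x).
Apply the initial conditions: y(0) = C1 + C2 = 2 and y'(0) = -4*C1 + 3*C2 = -3. Solving gives C1 = 9/7, C2 = 5/7.

y = 5*exp(3*x)/7 + 9*exp(-4*x)/7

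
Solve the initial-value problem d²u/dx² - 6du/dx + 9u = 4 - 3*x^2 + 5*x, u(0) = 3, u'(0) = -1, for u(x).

Characteristic equation r² - 6r + 9 = 0 has discriminant (-6)² - 4·(9) = 0, so r = 3 is a repeated root.
Hence u_h = (C1 + C2*x)*exp(3*x).
For the particular solution try u_p = A0 + A1*x + A2*x^2. Substituting and matching coefficients of each power of x gives A0 = 16/27, A1 = 1/9, A2 = -1/3, so u_p = 16/27 - x^2/3 + x/9.
General solution: u = 16/27 - x^2/3 + x/9 + C1*exp(3*x) + C2*x*exp(3*x).
Apply the initial conditions: u(0) = 16/27 + C1 = 3 and u'(0) = 1/9 + C2 + 3*C1 = -1. Solving gives C1 = 65/27, C2 = -25/3.

u = 16/27 - x**2/3 + x/9 + 65*exp(3*x)/27 - 25*x*exp(3*x)/3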